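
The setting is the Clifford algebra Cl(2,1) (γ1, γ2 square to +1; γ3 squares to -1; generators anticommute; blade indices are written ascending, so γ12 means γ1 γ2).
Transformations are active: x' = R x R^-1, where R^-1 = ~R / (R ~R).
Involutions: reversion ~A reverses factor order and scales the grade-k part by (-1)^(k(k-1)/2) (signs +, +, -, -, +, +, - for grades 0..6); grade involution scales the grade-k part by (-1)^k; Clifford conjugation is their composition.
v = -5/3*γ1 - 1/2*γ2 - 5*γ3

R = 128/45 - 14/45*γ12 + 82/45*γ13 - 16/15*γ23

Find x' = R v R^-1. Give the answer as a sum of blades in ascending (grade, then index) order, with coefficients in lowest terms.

~R = 128/45 + 14/45*γ12 - 82/45*γ13 + 16/15*γ23, and R ~R = 7552/2025, so R^-1 = ~R / (7552/2025).
R v = 611/135*γ1 - 982/135*γ2 - 1582/135*γ3 + 191/45*γ123
Answer: 7787/708*γ1 - 36523/5664*γ2 - 76939/5664*γ3


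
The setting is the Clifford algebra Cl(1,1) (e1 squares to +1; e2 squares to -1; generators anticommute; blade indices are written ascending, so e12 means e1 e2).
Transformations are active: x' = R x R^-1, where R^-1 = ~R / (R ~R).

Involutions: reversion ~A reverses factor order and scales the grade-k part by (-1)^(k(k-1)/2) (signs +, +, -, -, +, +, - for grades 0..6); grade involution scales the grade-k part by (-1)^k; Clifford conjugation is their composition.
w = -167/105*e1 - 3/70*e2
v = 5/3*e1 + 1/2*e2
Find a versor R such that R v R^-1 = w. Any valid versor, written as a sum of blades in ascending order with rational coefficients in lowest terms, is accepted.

A norm check does it: q(v) = q(w) = 91/36, hence R = v + w = 8/105*e1 + 16/35*e2 realises the map — parallel part kept, (v - w)/2 negated, v carried to w.
Answer: 8/105*e1 + 16/35*e2


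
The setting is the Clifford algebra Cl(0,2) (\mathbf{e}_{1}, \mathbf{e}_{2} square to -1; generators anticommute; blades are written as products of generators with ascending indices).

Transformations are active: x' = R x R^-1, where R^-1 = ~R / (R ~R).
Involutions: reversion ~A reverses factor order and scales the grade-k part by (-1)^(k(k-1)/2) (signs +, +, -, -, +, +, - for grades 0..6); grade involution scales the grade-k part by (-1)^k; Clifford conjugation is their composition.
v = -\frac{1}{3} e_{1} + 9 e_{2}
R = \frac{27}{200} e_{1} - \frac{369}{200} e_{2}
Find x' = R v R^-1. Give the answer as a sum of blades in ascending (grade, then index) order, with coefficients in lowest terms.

~R = \frac{27}{200} e_{1} - \frac{369}{200} e_{2}, and R ~R = -\frac{13689}{4000}, so R^-1 = ~R / (-\frac{13689}{4000}).
R v = \frac{333}{20} + \frac{3}{5} e_{1} e_{2}
Answer: -\frac{497}{507} e_{1} + \frac{1513}{169} e_{2}


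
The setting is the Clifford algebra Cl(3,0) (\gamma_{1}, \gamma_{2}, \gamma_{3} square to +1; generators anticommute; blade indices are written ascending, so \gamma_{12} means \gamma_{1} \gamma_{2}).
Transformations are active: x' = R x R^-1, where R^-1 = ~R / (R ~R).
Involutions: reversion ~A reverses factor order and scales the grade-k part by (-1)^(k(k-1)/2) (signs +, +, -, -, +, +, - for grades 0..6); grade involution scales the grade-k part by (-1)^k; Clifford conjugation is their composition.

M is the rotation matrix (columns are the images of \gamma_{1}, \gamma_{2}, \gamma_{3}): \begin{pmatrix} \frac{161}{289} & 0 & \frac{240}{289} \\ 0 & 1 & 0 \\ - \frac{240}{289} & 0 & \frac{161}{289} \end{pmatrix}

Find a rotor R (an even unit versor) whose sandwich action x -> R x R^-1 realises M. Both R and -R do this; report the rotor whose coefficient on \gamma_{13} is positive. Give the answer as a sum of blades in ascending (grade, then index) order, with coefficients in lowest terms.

Method: write R = a + b12*\gamma_{12} + b13*\gamma_{13} + b23*\gamma_{23} with a^2 + b12^2 + b13^2 + b23^2 = 1 (so R^-1 = ~R). Expanding the columns R e_j ~R gives tr M = 4a^2 - 1 and, from the antisymmetric part, M21 - M12 = -4a*b12, M13 - M31 = 4a*b13, M32 - M23 = -4a*b23.
Here tr M = \frac{611}{289}, so a^2 = (1 + tr M)/4 = \frac{225}{289} and a = ±\frac{15}{17}. Taking a = \frac{15}{17}: M21 - M12 = 0, M13 - M31 = \frac{480}{289}, M32 - M23 = 0, giving b12 = 0, b13 = \frac{8}{17}, b23 = 0, i.e. R = \frac{15}{17} + \frac{8}{17} \gamma_{13}.
Its \gamma_{13} coefficient is already positive.
Answer: \frac{15}{17} + \frac{8}{17} \gamma_{13}. Why the constraint matters: R and -R act identically through the sandwich — M has trace \frac{611}{289} either way — so only the sign condition on \gamma_{13} picks one of the two preimages.


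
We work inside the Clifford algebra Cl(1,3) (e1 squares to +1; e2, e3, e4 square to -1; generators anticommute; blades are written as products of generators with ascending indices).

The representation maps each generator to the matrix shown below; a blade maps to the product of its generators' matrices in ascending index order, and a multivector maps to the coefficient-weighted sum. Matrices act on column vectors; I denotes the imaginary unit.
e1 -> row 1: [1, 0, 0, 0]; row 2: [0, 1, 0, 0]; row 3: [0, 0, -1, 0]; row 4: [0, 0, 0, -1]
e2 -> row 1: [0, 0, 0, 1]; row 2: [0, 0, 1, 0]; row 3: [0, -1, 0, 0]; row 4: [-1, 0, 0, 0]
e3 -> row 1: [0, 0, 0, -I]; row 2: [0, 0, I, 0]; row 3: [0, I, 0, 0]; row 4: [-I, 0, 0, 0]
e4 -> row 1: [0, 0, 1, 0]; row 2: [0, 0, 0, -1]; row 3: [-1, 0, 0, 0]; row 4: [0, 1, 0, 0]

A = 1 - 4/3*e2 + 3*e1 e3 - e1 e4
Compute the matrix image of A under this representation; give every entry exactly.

Bivector images (products of the table entries): rho(e1 e3) = rho(e1)rho(e3) = row 1: [0, 0, 0, -I]; row 2: [0, 0, I, 0]; row 3: [0, -I, 0, 0]; row 4: [I, 0, 0, 0]; rho(e1 e4) = rho(e1)rho(e4) = row 1: [0, 0, 1, 0]; row 2: [0, 0, 0, -1]; row 3: [1, 0, 0, 0]; row 4: [0, -1, 0, 0].
M = (1)*1 + (-4/3)*rho(e2) + (3)*rho(e1 e3) + (-1)*rho(e1 e4), summed entrywise (1 is the identity matrix):
Answer: row 1: [1, 0, -1, -4/3 - 3*I]; row 2: [0, 1, -4/3 + 3*I, 1]; row 3: [-1, 4/3 - 3*I, 1, 0]; row 4: [4/3 + 3*I, 1, 0, 1]


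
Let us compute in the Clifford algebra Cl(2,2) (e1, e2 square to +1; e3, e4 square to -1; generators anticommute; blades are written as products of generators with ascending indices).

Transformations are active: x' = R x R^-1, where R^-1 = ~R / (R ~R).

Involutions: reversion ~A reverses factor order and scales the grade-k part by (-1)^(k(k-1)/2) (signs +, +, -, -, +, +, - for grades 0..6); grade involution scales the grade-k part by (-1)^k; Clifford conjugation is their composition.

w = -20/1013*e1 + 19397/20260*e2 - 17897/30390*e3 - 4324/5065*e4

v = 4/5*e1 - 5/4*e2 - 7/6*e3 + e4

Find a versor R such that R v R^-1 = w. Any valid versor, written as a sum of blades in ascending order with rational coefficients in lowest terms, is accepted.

Construction: equal norms (both -571/3600) license R = v + w = 3952/5065*e1 - 1482/5065*e2 - 8892/5065*e3 + 741/5065*e4 — nothing changes along that direction, while (v - w)/2 changes sign, so v maps onto w.
Answer: 3952/5065*e1 - 1482/5065*e2 - 8892/5065*e3 + 741/5065*e4


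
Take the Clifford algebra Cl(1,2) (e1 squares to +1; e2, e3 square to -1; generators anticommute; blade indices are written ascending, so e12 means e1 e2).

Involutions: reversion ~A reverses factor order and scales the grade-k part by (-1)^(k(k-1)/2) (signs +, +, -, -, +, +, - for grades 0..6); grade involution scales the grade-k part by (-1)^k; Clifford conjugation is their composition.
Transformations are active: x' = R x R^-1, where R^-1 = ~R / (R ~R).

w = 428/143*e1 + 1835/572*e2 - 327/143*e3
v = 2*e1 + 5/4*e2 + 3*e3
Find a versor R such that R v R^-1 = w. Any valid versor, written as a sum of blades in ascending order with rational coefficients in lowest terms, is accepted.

The midline construction: v and w both square to -105/16, so reflecting in their sum 714/143*e1 + 1275/286*e2 + 102/143*e3 exchanges them.
Answer: 714/143*e1 + 1275/286*e2 + 102/143*e3


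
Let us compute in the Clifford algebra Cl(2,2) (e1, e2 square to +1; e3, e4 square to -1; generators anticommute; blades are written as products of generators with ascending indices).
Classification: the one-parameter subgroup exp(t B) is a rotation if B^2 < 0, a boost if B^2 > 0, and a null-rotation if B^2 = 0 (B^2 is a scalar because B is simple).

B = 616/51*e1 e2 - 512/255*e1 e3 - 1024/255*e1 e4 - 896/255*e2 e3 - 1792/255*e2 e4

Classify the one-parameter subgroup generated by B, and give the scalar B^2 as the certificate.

B^2 term by term: the squares give (616/51)^2*(e1 e2)^2 + (-512/255)^2*(e1 e3)^2 + (-1024/255)^2*(e1 e4)^2 + (-896/255)^2*(e2 e3)^2 + (-1792/255)^2*(e2 e4)^2 = 379456/2601*(-1) + 262144/65025*(+1) + 1048576/65025*(+1) + 802816/65025*(+1) + 3211264/65025*(+1) = -64 (each basis 2-blade squares to minus the product of its generators' squares); cross terms between blades sharing an index anticommute and cancel; the commuting (index-disjoint) pairs give grade-4 terms 2*c*c'*(blade product), which cancel blade by blade — e1 e2 e3 e4: -1835008/65025 + 1835008/65025 = 0 — confirming B is simple. So B^2 = -64.
Answer: rotation, certificate B^2 = -64. B^2 = -64 is basis-independent, so its sign is the whole story.


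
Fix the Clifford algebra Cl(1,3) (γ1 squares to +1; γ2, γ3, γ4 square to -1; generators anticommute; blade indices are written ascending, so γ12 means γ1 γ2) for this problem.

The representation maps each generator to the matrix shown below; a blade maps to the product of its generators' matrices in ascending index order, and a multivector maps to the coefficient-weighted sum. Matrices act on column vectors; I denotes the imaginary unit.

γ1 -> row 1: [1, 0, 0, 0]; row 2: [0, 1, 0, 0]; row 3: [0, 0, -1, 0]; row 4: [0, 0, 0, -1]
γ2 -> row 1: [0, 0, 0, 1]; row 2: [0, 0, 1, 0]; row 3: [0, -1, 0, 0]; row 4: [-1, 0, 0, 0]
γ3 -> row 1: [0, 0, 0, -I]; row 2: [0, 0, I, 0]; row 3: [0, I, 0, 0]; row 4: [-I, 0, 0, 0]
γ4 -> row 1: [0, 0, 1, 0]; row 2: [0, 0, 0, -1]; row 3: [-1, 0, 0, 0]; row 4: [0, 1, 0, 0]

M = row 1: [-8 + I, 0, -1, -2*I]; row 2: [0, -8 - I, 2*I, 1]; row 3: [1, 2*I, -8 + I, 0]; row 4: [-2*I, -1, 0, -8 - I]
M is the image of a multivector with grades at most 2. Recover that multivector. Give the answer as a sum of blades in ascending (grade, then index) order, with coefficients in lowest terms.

Method: the blade images are trace-orthogonal — tr(rho(e_A) rho(e_B)^-1) = 4 if A = B and 0 otherwise — and rho(e_A)^-1 = (e_A)^2 * rho(e_A) with (e_A)^2 = +1 or -1, so the coefficient of e_A in the preimage is (e_A)^2 * tr(M rho(e_A))/4.
Nonzero projections over blades of grade <= 2: 1: (1)^2 = +1, tr(M 1) = -32, coefficient -8; γ3: (γ3)^2 = -1, tr(M rho(γ3)) = -8, coefficient 2; γ4: (γ4)^2 = -1, tr(M rho(γ4)) = 4, coefficient -1; γ23: (γ23)^2 = -1, tr(M rho(γ23)) = 4, coefficient -1. Every other blade of grade <= 2 projects to 0.
Answer: -8 + 2*γ3 - γ4 - γ23


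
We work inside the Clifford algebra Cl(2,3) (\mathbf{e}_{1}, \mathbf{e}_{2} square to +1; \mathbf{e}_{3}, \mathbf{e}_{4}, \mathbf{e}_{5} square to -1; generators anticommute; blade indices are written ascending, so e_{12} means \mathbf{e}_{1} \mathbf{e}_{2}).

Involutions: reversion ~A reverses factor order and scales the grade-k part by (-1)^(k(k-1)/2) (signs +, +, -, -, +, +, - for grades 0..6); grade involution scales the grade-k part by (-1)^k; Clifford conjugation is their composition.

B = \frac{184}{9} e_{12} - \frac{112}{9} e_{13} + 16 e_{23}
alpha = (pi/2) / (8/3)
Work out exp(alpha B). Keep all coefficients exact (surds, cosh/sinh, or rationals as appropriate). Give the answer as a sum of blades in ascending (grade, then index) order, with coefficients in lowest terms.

B^2 term by term: the squares give (\frac{184}{9})^2*(e_{12})^2 + (-\frac{112}{9})^2*(e_{13})^2 + (16)^2*(e_{23})^2 = \frac{33856}{81}*(-1) + \frac{12544}{81}*(+1) + 256*(+1) = -\frac{64}{9} (each basis 2-blade squares to minus the product of its generators' squares); cross terms between blades sharing an index anticommute and cancel. So B^2 = -\frac{64}{9}.
B^2 = -\frac{64}{9} — the negative square puts this in the circular regime; l = \frac{8}{3}, alpha*l = \frac{\pi}{2}, so exp(alpha B) = cos(\frac{\pi}{2}) + (sin(\frac{\pi}{2})/(\frac{8}{3}))*B = 0 + (\frac{3}{8})*B.
Answer: \frac{23}{3} e_{12} - \frac{14}{3} e_{13} + 6 e_{23}


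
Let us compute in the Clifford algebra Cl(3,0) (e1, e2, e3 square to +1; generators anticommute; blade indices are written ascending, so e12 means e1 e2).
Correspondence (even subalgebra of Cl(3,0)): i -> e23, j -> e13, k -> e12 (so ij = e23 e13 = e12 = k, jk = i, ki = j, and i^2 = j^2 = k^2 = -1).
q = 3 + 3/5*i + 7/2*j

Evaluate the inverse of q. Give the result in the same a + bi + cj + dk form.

In blades: q = 3 + 7/2*e13 + 3/5*e23.
With qbar = 3 - 7/2*e13 - 3/5*e23 (scalar fixed, mapped units negated), q qbar = 2161/100 (the sum of squared coefficients), so q^-1 = qbar / (2161/100) = 300/2161 - 350/2161*e13 - 60/2161*e23; translating back:
Answer: 300/2161 - 60/2161*i - 350/2161*j


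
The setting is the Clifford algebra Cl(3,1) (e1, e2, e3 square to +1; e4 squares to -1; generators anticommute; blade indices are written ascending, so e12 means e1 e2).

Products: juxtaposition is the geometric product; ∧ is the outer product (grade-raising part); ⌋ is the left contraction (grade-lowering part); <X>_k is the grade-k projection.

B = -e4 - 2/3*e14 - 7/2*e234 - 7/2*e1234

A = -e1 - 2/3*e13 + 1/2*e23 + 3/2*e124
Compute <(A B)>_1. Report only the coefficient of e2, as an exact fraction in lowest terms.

step 1: e2 + 21/4*e3 + 29/12*e4 + 3/2*e12 + 21/4*e13 + 11/4*e14 + 7/3*e24 - 4/9*e34 - 7/3*e124 + 2/3*e134 + 3*e234 + 19/6*e1234
step 2: e2 + 21/4*e3 + 29/12*e4
Answer: 1


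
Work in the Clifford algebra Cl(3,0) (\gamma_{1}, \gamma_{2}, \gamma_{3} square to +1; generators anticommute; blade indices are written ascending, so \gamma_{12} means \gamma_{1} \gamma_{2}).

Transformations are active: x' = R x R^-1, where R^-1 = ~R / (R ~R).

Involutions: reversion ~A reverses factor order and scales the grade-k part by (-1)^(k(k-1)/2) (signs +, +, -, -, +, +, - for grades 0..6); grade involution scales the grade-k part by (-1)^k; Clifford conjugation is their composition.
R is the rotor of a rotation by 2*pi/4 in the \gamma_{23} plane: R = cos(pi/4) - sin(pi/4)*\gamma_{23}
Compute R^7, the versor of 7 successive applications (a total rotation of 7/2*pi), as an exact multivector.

The rotor phase is half the rotation angle and phases add under composition, so 7 steps in the \gamma_{23} plane accumulate phase 7*(pi/4) = \frac{7 \pi}{4}: R^7 = cos(\frac{7 \pi}{4}) - sin(\frac{7 \pi}{4})*\gamma_{23}.
cos(\frac{7 \pi}{4}) = \frac{\sqrt{2}}{2} and sin(\frac{7 \pi}{4}) = - \frac{\sqrt{2}}{2}, so R^7 = \frac{\sqrt{2}}{2} + \frac{\sqrt{2}}{2} \gamma_{23}. The net rotation is 3/2*pi (after discarding 1 full turn, each of which contributes a factor -1 to the rotor); the rotor keeps the half-angle phase exactly.
Answer: \frac{\sqrt{2}}{2} + \frac{\sqrt{2}}{2} \gamma_{23}


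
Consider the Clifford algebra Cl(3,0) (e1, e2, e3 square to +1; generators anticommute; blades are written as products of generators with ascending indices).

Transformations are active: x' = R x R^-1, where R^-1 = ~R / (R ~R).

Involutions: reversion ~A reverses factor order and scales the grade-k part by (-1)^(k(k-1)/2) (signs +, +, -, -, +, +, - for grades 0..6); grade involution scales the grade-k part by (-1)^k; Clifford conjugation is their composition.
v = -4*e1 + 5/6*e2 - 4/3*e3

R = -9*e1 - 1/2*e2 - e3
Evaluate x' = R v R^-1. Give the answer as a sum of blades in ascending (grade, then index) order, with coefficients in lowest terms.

~R = -9*e1 - 1/2*e2 - e3, and R ~R = 329/4, so R^-1 = ~R / (329/4).
R v = 443/12 - 19/2*e1 e2 + 8*e1 e3 + 3/2*e2 e3
Answer: -1342/329*e1 - 2531/1974*e2 + 430/987*e3


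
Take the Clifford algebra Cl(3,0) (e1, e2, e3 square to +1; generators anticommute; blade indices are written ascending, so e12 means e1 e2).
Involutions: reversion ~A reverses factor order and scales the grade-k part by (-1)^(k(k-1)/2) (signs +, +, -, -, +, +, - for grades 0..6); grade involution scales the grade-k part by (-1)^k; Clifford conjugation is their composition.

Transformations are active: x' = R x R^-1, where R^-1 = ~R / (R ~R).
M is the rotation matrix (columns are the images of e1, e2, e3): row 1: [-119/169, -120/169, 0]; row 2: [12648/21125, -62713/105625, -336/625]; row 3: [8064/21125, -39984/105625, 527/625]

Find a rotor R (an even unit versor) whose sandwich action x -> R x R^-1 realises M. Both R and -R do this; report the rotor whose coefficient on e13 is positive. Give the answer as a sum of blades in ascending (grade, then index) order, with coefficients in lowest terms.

Method: write R = a + b12*e12 + b13*e13 + b23*e23 with a^2 + b12^2 + b13^2 + b23^2 = 1 (so R^-1 = ~R). Expanding the columns R e_j ~R gives tr M = 4a^2 - 1 and, from the antisymmetric part, M21 - M12 = -4a*b12, M13 - M31 = 4a*b13, M32 - M23 = -4a*b23.
Here tr M = -1921/4225, so a^2 = (1 + tr M)/4 = 576/4225 and a = ±24/65. Taking a = 24/65: M21 - M12 = 27648/21125, M13 - M31 = -8064/21125, M32 - M23 = 672/4225, giving b12 = -288/325, b13 = -84/325, b23 = -7/65, i.e. R = 24/65 - 288/325*e12 - 84/325*e13 - 7/65*e23.
Its e13 coefficient is negative, so report the other preimage -R.
Answer: -24/65 + 288/325*e12 + 84/325*e13 + 7/65*e23. Why the constraint matters: R and -R act identically through the sandwich — M has trace -1921/4225 either way — so only the sign condition on e13 picks one of the two preimages.


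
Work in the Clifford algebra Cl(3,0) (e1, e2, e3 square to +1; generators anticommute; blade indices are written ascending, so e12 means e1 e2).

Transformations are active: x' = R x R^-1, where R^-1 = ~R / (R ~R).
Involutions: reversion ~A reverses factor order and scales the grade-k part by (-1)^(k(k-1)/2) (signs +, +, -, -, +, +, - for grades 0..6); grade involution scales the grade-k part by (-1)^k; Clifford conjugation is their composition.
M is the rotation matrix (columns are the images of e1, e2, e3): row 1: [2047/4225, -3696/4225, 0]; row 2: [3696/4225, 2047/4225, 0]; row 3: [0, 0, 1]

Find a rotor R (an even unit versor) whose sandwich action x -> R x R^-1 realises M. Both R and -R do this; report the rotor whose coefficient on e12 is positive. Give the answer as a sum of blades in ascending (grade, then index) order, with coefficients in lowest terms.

Method: write R = a + b12*e12 + b13*e13 + b23*e23 with a^2 + b12^2 + b13^2 + b23^2 = 1 (so R^-1 = ~R). Expanding the columns R e_j ~R gives tr M = 4a^2 - 1 and, from the antisymmetric part, M21 - M12 = -4a*b12, M13 - M31 = 4a*b13, M32 - M23 = -4a*b23.
Here tr M = 8319/4225, so a^2 = (1 + tr M)/4 = 3136/4225 and a = ±56/65. Taking a = 56/65: M21 - M12 = 7392/4225, M13 - M31 = 0, M32 - M23 = 0, giving b12 = -33/65, b13 = 0, b23 = 0, i.e. R = 56/65 - 33/65*e12.
Its e12 coefficient is negative, so report the other preimage -R.
Answer: -56/65 + 33/65*e12. Why the constraint matters: R and -R act identically through the sandwich — M has trace 8319/4225 either way — so only the sign condition on e12 picks one of the two preimages.


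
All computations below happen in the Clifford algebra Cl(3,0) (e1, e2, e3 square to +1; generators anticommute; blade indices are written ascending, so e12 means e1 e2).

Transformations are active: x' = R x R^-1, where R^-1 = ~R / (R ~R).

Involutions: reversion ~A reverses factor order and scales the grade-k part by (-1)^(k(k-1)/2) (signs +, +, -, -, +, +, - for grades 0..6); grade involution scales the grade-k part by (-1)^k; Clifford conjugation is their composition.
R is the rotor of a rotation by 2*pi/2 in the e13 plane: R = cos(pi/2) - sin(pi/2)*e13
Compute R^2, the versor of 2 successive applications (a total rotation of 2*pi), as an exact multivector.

Rotor phase runs at HALF the rotation angle; powers of one rotor simply add phase, so after 2 steps in e13 the phase is 2*pi/2 = pi and R^2 = cos(pi) - sin(pi)*e13.
cos(pi) = -1 and sin(pi) = 0, so R^2 = -1. The total rotation 2*pi is 1 full turn, so every vector returns to itself, yet the rotor is -1, on the OTHER sheet of the double cover (an odd number of 2*pi turns).
Answer: -1


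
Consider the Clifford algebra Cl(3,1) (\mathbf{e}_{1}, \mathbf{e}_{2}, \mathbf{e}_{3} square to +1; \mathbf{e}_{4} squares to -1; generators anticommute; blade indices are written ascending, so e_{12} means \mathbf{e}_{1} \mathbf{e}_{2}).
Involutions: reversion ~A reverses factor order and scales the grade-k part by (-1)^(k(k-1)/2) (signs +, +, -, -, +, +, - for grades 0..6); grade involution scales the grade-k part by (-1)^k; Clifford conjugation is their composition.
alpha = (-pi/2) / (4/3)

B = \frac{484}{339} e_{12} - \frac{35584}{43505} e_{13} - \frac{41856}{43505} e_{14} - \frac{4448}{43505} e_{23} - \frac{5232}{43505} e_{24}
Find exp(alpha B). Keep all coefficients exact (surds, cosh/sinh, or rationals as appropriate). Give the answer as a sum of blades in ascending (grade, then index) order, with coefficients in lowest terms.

B^2 term by term: the squares give (\frac{484}{339})^2*(e_{12})^2 + (-\frac{35584}{43505})^2*(e_{13})^2 + (-\frac{41856}{43505})^2*(e_{14})^2 + (-\frac{4448}{43505})^2*(e_{23})^2 + (-\frac{5232}{43505})^2*(e_{24})^2 = \frac{234256}{114921}*(-1) + \frac{1266221056}{1892685025}*(-1) + \frac{1751924736}{1892685025}*(+1) + \frac{19784704}{1892685025}*(-1) + \frac{27373824}{1892685025}*(+1) = -\frac{16}{9} (each basis 2-blade squares to minus the product of its generators' squares); cross terms between blades sharing an index anticommute and cancel; the commuting (index-disjoint) pairs give grade-4 terms 2*c*c'*(blade product), which cancel blade by blade — e_{1234}: -\frac{372350976}{1892685025} + \frac{372350976}{1892685025} = 0 — confirming B is simple. So B^2 = -\frac{16}{9}.
B^2 = -\frac{16}{9} — B^2 < 0, so the exponential closes trigonometrically: l = \frac{4}{3}, alpha*l = - \frac{\pi}{2}, so exp(alpha B) = cos(- \frac{\pi}{2}) + (sin(- \frac{\pi}{2})/(\frac{4}{3}))*B = 0 + (- \frac{3}{4})*B.
Answer: - \frac{121}{113} e_{12} + \frac{26688}{43505} e_{13} + \frac{31392}{43505} e_{14} + \frac{3336}{43505} e_{23} + \frac{3924}{43505} e_{24}


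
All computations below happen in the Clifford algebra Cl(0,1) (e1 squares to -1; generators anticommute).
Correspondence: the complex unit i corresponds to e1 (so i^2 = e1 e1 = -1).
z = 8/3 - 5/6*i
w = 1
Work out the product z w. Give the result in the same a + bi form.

In blades: z = 8/3 - 5/6*e1, w = 1.
Distribute z over w term by term (generator squares from the signature, products reordered to ascending indices): (8/3)*w = 8/3; (-5/6*e1)*w = -5/6*e1.
Sum: 8/3 - 5/6*e1; translating back through the correspondence:
Answer: 8/3 - 5/6*i


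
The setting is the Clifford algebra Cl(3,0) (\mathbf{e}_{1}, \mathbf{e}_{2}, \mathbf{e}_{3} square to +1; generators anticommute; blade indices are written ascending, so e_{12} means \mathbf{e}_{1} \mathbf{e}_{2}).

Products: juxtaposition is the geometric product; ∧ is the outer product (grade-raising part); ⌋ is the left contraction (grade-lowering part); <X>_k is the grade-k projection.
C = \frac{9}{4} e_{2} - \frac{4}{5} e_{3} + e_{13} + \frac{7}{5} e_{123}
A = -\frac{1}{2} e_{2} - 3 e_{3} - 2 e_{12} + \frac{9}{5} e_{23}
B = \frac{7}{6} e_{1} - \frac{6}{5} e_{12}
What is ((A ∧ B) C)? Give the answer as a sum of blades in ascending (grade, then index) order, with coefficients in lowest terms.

step 1: \frac{7}{12} e_{12} + \frac{7}{2} e_{13} + \frac{57}{10} e_{123}
step 2: -\frac{287}{25} - \frac{119}{80} e_{1} + \frac{53}{5} e_{2} - \frac{49}{60} e_{3} - \frac{114}{25} e_{12} - \frac{513}{40} e_{13} - \frac{7}{12} e_{23} - \frac{1001}{120} e_{123}
Answer: -\frac{287}{25} - \frac{119}{80} e_{1} + \frac{53}{5} e_{2} - \frac{49}{60} e_{3} - \frac{114}{25} e_{12} - \frac{513}{40} e_{13} - \frac{7}{12} e_{23} - \frac{1001}{120} e_{123}


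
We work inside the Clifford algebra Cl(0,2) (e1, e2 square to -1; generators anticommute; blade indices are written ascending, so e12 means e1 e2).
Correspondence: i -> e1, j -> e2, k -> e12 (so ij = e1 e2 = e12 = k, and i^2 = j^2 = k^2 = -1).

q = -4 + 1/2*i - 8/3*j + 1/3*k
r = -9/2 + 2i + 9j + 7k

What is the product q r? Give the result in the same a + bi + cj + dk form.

In blades: q = -4 + 1/2*e1 - 8/3*e2 + 1/3*e12, r = -9/2 + 2*e1 + 9*e2 + 7*e12.
Distribute q over r term by term (generator squares from the signature, products reordered to ascending indices): (-4)*r = 18 - 8*e1 - 36*e2 - 28*e12; (1/2*e1)*r = -1 - 9/4*e1 - 7/2*e2 + 9/2*e12; (-8/3*e2)*r = 24 - 56/3*e1 + 12*e2 + 16/3*e12; (1/3*e12)*r = -7/3 - 3*e1 + 2/3*e2 - 3/2*e12.
Sum: 116/3 - 383/12*e1 - 161/6*e2 - 59/3*e12; translating back through the correspondence:
Answer: 116/3 - 383/12*i - 161/6*j - 59/3*k


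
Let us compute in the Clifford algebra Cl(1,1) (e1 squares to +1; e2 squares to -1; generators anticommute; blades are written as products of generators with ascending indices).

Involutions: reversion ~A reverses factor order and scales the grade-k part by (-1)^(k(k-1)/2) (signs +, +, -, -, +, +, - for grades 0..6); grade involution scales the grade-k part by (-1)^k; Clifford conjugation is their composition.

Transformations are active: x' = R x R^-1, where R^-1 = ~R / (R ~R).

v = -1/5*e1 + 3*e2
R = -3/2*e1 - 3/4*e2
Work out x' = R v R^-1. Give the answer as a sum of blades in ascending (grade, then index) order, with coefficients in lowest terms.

~R = -3/2*e1 - 3/4*e2, and R ~R = 27/16, so R^-1 = ~R / (27/16).
R v = 51/20 - 93/20*e1 e2
Answer: -13/3*e1 - 79/15*e2


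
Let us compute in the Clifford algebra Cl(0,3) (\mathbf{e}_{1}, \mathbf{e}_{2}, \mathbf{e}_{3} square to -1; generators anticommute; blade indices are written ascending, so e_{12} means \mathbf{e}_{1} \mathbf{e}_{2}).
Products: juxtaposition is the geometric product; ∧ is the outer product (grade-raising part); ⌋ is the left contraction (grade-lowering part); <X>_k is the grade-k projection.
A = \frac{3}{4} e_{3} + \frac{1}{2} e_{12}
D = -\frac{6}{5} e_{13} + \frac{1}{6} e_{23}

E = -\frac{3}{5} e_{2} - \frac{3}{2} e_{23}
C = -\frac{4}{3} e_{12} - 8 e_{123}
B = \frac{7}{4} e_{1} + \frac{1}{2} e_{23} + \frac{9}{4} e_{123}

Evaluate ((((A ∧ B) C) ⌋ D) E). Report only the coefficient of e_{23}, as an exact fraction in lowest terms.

step 1: -\frac{21}{16} e_{13}
step 2: \frac{21}{2} e_{2} - \frac{7}{4} e_{23}
step 3: \frac{7}{24} - \frac{7}{4} e_{3}
step 4: \frac{49}{20} e_{2} - \frac{119}{80} e_{23}
Answer: -\frac{119}{80}


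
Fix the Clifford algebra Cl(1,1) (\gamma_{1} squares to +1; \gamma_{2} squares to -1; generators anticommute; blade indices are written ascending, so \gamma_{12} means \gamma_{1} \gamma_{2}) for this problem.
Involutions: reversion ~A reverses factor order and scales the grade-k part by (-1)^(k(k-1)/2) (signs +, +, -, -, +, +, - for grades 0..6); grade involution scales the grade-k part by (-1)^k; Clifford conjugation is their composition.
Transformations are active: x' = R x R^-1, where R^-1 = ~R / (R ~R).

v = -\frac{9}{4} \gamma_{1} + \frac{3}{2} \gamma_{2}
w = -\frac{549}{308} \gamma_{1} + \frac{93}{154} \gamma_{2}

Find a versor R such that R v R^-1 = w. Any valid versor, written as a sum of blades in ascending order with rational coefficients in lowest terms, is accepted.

Since q(v) = q(w) = \frac{45}{16}, the sum R = v + w = -\frac{621}{154} \gamma_{1} + \frac{162}{77} \gamma_{2} does the job whenever invertible.
Answer: -\frac{621}{154} \gamma_{1} + \frac{162}{77} \gamma_{2}


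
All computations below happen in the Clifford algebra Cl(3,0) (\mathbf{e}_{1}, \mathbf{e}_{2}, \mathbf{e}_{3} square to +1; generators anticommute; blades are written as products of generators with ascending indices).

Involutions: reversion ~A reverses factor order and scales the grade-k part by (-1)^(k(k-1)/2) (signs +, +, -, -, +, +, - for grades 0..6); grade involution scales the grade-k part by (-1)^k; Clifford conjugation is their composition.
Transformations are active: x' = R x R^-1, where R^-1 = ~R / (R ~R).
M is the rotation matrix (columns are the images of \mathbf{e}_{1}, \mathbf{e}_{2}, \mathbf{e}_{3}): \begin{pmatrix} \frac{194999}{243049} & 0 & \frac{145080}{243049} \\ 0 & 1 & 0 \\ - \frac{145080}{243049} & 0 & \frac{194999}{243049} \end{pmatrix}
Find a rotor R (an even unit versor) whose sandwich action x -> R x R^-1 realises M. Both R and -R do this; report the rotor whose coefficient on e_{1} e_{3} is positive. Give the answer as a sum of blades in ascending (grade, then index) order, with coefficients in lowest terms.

Method: write R = a + b12*e_{1} e_{2} + b13*e_{1} e_{3} + b23*e_{2} e_{3} with a^2 + b12^2 + b13^2 + b23^2 = 1 (so R^-1 = ~R). Expanding the columns R e_j ~R gives tr M = 4a^2 - 1 and, from the antisymmetric part, M21 - M12 = -4a*b12, M13 - M31 = 4a*b13, M32 - M23 = -4a*b23.
Here tr M = \frac{633047}{243049}, so a^2 = (1 + tr M)/4 = \frac{219024}{243049} and a = ±\frac{468}{493}. Taking a = \frac{468}{493}: M21 - M12 = 0, M13 - M31 = \frac{290160}{243049}, M32 - M23 = 0, giving b12 = 0, b13 = \frac{155}{493}, b23 = 0, i.e. R = \frac{468}{493} + \frac{155}{493} e_{1} e_{3}.
Its e_{1} e_{3} coefficient is already positive.
Answer: \frac{468}{493} + \frac{155}{493} e_{1} e_{3}. Key observation: the double cover Spin(3) -> SO(3) sends R and -R to the same matrix (trace \frac{633047}{243049} here), so the stated sign of the e_{1} e_{3} coefficient is what selects one sheet.


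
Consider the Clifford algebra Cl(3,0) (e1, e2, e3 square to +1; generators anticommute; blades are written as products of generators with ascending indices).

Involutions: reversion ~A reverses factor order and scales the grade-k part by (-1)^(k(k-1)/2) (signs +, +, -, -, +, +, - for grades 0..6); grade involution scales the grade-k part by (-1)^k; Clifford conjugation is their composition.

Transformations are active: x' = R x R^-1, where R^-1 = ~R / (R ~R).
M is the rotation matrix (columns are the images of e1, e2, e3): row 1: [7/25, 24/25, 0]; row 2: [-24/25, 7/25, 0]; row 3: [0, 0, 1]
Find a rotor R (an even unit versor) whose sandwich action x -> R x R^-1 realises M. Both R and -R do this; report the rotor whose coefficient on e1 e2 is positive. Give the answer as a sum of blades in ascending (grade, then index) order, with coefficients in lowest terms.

Method: write R = a + b12*e1 e2 + b13*e1 e3 + b23*e2 e3 with a^2 + b12^2 + b13^2 + b23^2 = 1 (so R^-1 = ~R). Expanding the columns R e_j ~R gives tr M = 4a^2 - 1 and, from the antisymmetric part, M21 - M12 = -4a*b12, M13 - M31 = 4a*b13, M32 - M23 = -4a*b23.
Here tr M = 39/25, so a^2 = (1 + tr M)/4 = 16/25 and a = ±4/5. Taking a = 4/5: M21 - M12 = -48/25, M13 - M31 = 0, M32 - M23 = 0, giving b12 = 3/5, b13 = 0, b23 = 0, i.e. R = 4/5 + 3/5*e1 e2.
Its e1 e2 coefficient is already positive.
Answer: 4/5 + 3/5*e1 e2. Note: both R and -R realise this M (trace 39/25); the covering map identifies them, and the e1 e2-coefficient sign is the tie-breaker.


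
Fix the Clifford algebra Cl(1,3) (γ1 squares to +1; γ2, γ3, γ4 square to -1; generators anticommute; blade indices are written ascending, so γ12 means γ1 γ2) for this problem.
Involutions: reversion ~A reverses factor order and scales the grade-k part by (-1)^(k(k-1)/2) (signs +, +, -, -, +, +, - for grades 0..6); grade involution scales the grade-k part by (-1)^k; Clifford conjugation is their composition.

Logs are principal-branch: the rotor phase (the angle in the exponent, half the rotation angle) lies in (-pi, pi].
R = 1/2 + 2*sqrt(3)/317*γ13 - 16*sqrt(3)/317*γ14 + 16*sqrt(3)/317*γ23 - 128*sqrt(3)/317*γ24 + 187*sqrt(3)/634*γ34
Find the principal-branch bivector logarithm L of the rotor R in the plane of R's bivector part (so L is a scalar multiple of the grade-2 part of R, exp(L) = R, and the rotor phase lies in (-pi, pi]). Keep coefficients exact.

The scalar part of R is 1/2, which fixes the principal-branch rotor phase; the unit plane is then the bivector part divided by the sine of that phase, and L is that plane scaled by the phase.
Concretely: cos(phase) = 1/2 gives phase = ±pi/3, and since phase/sin(phase) is even the sign is immaterial: L = (phase/sin(phase)) * <R>_2 = (2*sqrt(3)*pi/9) * <R>_2.
Answer: 4*pi/951*γ13 - 32*pi/951*γ14 + 32*pi/951*γ23 - 256*pi/951*γ24 + 187*pi/951*γ34


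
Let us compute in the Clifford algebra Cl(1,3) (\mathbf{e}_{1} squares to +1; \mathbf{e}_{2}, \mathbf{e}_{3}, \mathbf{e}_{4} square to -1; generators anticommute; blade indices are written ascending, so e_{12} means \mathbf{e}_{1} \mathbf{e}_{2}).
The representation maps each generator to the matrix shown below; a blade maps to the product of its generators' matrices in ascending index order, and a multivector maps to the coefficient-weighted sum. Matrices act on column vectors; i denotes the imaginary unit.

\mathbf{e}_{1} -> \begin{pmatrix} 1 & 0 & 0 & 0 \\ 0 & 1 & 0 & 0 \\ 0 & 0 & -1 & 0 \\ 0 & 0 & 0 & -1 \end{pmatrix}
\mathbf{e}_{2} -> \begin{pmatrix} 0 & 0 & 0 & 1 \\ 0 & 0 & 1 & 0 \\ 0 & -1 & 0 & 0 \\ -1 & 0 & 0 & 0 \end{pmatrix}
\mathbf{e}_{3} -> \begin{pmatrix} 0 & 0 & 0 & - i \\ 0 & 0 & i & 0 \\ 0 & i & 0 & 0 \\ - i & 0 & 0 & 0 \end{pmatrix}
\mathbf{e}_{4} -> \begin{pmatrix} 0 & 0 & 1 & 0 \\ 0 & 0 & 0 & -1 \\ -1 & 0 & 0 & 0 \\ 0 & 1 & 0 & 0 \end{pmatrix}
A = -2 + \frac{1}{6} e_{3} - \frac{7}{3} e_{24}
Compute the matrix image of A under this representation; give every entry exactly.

Bivector images (products of the table entries): rho(e_{24}) = rho(\mathbf{e}_{2})rho(\mathbf{e}_{4}) = \begin{pmatrix} 0 & 1 & 0 & 0 \\ -1 & 0 & 0 & 0 \\ 0 & 0 & 0 & 1 \\ 0 & 0 & -1 & 0 \end{pmatrix}.
M = (-2)*1 + (\frac{1}{6})*rho(e_{3}) + (-\frac{7}{3})*rho(e_{24}), summed entrywise (1 is the identity matrix):
Answer: \begin{pmatrix} -2 & - \frac{7}{3} & 0 & - \frac{i}{6} \\ \frac{7}{3} & -2 & \frac{i}{6} & 0 \\ 0 & \frac{i}{6} & -2 & - \frac{7}{3} \\ - \frac{i}{6} & 0 & \frac{7}{3} & -2 \end{pmatrix}


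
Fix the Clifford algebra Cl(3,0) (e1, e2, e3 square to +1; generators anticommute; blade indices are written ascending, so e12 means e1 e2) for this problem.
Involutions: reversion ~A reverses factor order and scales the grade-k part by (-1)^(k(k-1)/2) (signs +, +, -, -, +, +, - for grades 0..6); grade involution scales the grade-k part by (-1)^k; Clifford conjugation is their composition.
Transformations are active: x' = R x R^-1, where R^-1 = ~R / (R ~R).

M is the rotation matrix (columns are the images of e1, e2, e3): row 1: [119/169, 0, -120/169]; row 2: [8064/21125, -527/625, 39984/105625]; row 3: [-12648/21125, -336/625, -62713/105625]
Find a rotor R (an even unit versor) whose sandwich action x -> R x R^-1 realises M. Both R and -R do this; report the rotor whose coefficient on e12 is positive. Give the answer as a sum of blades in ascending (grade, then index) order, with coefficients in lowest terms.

Method: write R = a + b12*e12 + b13*e13 + b23*e23 with a^2 + b12^2 + b13^2 + b23^2 = 1 (so R^-1 = ~R). Expanding the columns R e_j ~R gives tr M = 4a^2 - 1 and, from the antisymmetric part, M21 - M12 = -4a*b12, M13 - M31 = 4a*b13, M32 - M23 = -4a*b23.
Here tr M = -77401/105625, so a^2 = (1 + tr M)/4 = 7056/105625 and a = ±84/325. Taking a = 84/325: M21 - M12 = 8064/21125, M13 - M31 = -2352/21125, M32 - M23 = -96768/105625, giving b12 = -24/65, b13 = -7/65, b23 = 288/325, i.e. R = 84/325 - 24/65*e12 - 7/65*e13 + 288/325*e23.
Its e12 coefficient is negative, so report the other preimage -R.
Answer: -84/325 + 24/65*e12 + 7/65*e13 - 288/325*e23. Sheet selection: the two-to-one cover makes ±R indistinguishable at the matrix level (trace -77401/105625), so uniqueness comes from the required sign on e12.


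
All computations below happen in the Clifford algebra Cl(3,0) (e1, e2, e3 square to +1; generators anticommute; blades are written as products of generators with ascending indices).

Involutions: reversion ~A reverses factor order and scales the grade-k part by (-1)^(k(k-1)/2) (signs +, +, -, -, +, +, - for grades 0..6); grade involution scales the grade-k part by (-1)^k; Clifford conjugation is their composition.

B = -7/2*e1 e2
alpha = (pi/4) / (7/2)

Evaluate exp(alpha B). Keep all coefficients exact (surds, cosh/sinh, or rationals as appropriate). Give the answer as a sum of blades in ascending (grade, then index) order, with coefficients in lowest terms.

B^2 = (-7/2)^2*(e1 e2)^2 = 49/4*(-1) = -49/4 (a basis 2-blade squares to minus the product of its generators' squares).
B^2 = -49/4 — B^2 < 0, so the exponential closes trigonometrically: l = 7/2, alpha*l = pi/4, so exp(alpha B) = cos(pi/4) + (sin(pi/4)/(7/2))*B = sqrt(2)/2 + (sqrt(2)/7)*B.
Answer: sqrt(2)/2 - sqrt(2)/2*e1 e2


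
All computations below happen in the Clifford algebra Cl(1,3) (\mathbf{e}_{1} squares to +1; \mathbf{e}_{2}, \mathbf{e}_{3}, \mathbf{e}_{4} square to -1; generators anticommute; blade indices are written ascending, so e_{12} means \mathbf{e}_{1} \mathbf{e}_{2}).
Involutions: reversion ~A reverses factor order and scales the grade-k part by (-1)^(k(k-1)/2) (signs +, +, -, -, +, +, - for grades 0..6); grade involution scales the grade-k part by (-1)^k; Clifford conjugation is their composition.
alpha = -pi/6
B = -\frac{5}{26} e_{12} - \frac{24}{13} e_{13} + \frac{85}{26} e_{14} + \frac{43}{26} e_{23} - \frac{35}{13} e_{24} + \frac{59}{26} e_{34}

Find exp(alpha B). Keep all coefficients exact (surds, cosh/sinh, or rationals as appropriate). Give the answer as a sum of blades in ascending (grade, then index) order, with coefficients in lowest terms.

B^2 term by term: the squares give (-\frac{5}{26})^2*(e_{12})^2 + (-\frac{24}{13})^2*(e_{13})^2 + (\frac{85}{26})^2*(e_{14})^2 + (\frac{43}{26})^2*(e_{23})^2 + (-\frac{35}{13})^2*(e_{24})^2 + (\frac{59}{26})^2*(e_{34})^2 = \frac{25}{676}*(+1) + \frac{576}{169}*(+1) + \frac{7225}{676}*(+1) + \frac{1849}{676}*(-1) + \frac{1225}{169}*(-1) + \frac{3481}{676}*(-1) = -1 (each basis 2-blade squares to minus the product of its generators' squares); cross terms between blades sharing an index anticommute and cancel; the commuting (index-disjoint) pairs give grade-4 terms 2*c*c'*(blade product), which cancel blade by blade — e_{1234}: -\frac{295}{338} - \frac{1680}{169} + \frac{3655}{338} = 0 — confirming B is simple. So B^2 = -1.
B^2 = -1 — the series telescopes trigonometrically here: l = 1, alpha*l = - \frac{\pi}{6}, so exp(alpha B) = cos(- \frac{\pi}{6}) + (sin(- \frac{\pi}{6})/1)*B = \frac{\sqrt{3}}{2} + (- \frac{1}{2})*B.
Answer: \frac{\sqrt{3}}{2} + \frac{5}{52} e_{12} + \frac{12}{13} e_{13} - \frac{85}{52} e_{14} - \frac{43}{52} e_{23} + \frac{35}{26} e_{24} - \frac{59}{52} e_{34}


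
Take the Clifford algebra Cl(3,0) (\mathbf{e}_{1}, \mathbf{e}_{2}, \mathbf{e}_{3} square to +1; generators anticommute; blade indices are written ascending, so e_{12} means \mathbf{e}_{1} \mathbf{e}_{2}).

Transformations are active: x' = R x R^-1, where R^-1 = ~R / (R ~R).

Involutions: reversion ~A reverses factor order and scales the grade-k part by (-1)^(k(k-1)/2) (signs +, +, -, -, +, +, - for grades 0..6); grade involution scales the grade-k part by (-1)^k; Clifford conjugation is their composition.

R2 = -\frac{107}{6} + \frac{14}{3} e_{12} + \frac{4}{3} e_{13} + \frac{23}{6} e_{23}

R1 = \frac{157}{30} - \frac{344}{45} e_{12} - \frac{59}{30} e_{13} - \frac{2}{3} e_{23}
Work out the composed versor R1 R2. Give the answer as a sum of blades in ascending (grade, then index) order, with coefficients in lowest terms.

Distribute over the terms of R1 (each basis-blade product reordered to ascending indices, repeated generators contracted through their squares):
(\frac{157}{30}) R2 = -\frac{16799}{180} + \frac{1099}{45} e_{12} + \frac{314}{45} e_{13} + \frac{3611}{180} e_{23}
(-\frac{344}{45} e_{12}) R2 = \frac{4816}{135} + \frac{18404}{135} e_{12} - \frac{3956}{135} e_{13} + \frac{1376}{135} e_{23}
(-\frac{59}{30} e_{13}) R2 = \frac{118}{45} + \frac{1357}{180} e_{12} + \frac{6313}{180} e_{13} - \frac{413}{45} e_{23}
(-\frac{2}{3} e_{23}) R2 = \frac{23}{9} - \frac{8}{9} e_{12} + \frac{28}{9} e_{13} + \frac{107}{9} e_{23}
Summing the partial products and collecting blades:
Answer: -\frac{28337}{540} + \frac{18079}{108} e_{12} + \frac{8563}{540} e_{13} + \frac{17801}{540} e_{23}


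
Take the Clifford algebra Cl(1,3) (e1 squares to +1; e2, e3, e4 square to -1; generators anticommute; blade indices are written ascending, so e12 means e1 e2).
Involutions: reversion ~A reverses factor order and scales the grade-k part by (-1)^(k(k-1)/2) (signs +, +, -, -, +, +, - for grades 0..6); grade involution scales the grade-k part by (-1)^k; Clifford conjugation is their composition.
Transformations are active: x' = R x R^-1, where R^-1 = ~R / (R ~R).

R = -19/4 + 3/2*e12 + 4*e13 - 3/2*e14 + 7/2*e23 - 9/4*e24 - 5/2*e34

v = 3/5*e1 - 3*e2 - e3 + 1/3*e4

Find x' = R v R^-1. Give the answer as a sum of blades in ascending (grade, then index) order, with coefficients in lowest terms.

~R = -19/4 - 3/2*e12 - 4*e13 + 3/2*e14 - 7/2*e23 + 9/4*e24 + 5/2*e34, and R ~R = 205/8, so R^-1 = ~R / (205/8).
R v = 123/20*e1 + 88/5*e2 - 439/60*e3 + 257/30*e4 + 63/5*e123 - 107/20*e124 - 5/3*e134 + 77/12*e234
Answer: 137/75*e1 - 667/3075*e2 + 2189/615*e3 - 25/41*e4
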